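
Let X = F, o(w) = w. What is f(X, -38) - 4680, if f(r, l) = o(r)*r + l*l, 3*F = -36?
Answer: -3092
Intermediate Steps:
F = -12 (F = (⅓)*(-36) = -12)
X = -12
f(r, l) = l² + r² (f(r, l) = r*r + l*l = r² + l² = l² + r²)
f(X, -38) - 4680 = ((-38)² + (-12)²) - 4680 = (1444 + 144) - 4680 = 1588 - 4680 = -3092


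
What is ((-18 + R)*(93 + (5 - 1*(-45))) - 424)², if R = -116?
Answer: 383611396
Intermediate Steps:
((-18 + R)*(93 + (5 - 1*(-45))) - 424)² = ((-18 - 116)*(93 + (5 - 1*(-45))) - 424)² = (-134*(93 + (5 + 45)) - 424)² = (-134*(93 + 50) - 424)² = (-134*143 - 424)² = (-19162 - 424)² = (-19586)² = 383611396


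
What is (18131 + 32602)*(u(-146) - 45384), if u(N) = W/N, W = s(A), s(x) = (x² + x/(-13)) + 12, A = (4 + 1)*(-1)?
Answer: -2185053010047/949 ≈ -2.3025e+9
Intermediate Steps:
A = -5 (A = 5*(-1) = -5)
s(x) = 12 + x² - x/13 (s(x) = (x² - x/13) + 12 = 12 + x² - x/13)
W = 486/13 (W = 12 + (-5)² - 1/13*(-5) = 12 + 25 + 5/13 = 486/13 ≈ 37.385)
u(N) = 486/(13*N)
(18131 + 32602)*(u(-146) - 45384) = (18131 + 32602)*((486/13)/(-146) - 45384) = 50733*((486/13)*(-1/146) - 45384) = 50733*(-243/949 - 45384) = 50733*(-43069659/949) = -2185053010047/949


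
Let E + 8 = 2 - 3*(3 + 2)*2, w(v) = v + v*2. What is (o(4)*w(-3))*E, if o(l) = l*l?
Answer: 5184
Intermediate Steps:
o(l) = l²
w(v) = 3*v (w(v) = v + 2*v = 3*v)
E = -36 (E = -8 + (2 - 3*(3 + 2)*2) = -8 + (2 - 15*2) = -8 + (2 - 3*10) = -8 + (2 - 30) = -8 - 28 = -36)
(o(4)*w(-3))*E = (4²*(3*(-3)))*(-36) = (16*(-9))*(-36) = -144*(-36) = 5184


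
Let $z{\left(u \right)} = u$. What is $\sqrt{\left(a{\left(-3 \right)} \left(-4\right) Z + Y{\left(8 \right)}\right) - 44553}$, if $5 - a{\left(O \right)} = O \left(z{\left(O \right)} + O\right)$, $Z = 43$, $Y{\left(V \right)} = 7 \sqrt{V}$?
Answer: $\sqrt{-42317 + 14 \sqrt{2}} \approx 205.66 i$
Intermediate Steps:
$a{\left(O \right)} = 5 - 2 O^{2}$ ($a{\left(O \right)} = 5 - O \left(O + O\right) = 5 - O 2 O = 5 - 2 O^{2}$)
$\sqrt{\left(a{\left(-3 \right)} \left(-4\right) Z + Y{\left(8 \right)}\right) - 44553} = \sqrt{\left(\left(5 - 2 \left(-3\right)^{2}\right) \left(-4\right) 43 + 7 \sqrt{8}\right) - 44553} = \sqrt{\left(\left(5 - 18\right) \left(-4\right) 43 + 7 \cdot 2 \sqrt{2}\right) - 44553} = \sqrt{\left(\left(5 - 18\right) \left(-4\right) 43 + 14 \sqrt{2}\right) - 44553} = \sqrt{\left(\left(-13\right) \left(-4\right) 43 + 14 \sqrt{2}\right) - 44553} = \sqrt{\left(52 \cdot 43 + 14 \sqrt{2}\right) - 44553} = \sqrt{\left(2236 + 14 \sqrt{2}\right) - 44553} = \sqrt{-42317 + 14 \sqrt{2}}$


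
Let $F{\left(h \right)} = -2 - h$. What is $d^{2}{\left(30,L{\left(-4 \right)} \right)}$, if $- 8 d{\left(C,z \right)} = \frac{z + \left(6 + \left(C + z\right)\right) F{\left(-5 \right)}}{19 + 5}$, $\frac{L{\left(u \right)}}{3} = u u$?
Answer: $\frac{625}{256} \approx 2.4414$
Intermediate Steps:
$L{\left(u \right)} = 3 u^{2}$ ($L{\left(u \right)} = 3 u u = 3 u^{2}$)
$d{\left(C,z \right)} = - \frac{3}{32} - \frac{z}{48} - \frac{C}{64}$ ($d{\left(C,z \right)} = - \frac{\left(z + \left(6 + \left(C + z\right)\right) \left(-2 - -5\right)\right) \frac{1}{19 + 5}}{8} = - \frac{\left(z + \left(6 + C + z\right) \left(-2 + 5\right)\right) \frac{1}{24}}{8} = - \frac{\left(z + \left(6 + C + z\right) 3\right) \frac{1}{24}}{8} = - \frac{\left(z + \left(18 + 3 C + 3 z\right)\right) \frac{1}{24}}{8} = - \frac{\left(18 + 3 C + 4 z\right) \frac{1}{24}}{8} = - \frac{\frac{3}{4} + \frac{z}{6} + \frac{C}{8}}{8} = - \frac{3}{32} - \frac{z}{48} - \frac{C}{64}$)
$d^{2}{\left(30,L{\left(-4 \right)} \right)} = \left(- \frac{3}{32} - \frac{3 \left(-4\right)^{2}}{48} - \frac{15}{32}\right)^{2} = \left(- \frac{3}{32} - \frac{3 \cdot 16}{48} - \frac{15}{32}\right)^{2} = \left(- \frac{3}{32} - 1 - \frac{15}{32}\right)^{2} = \left(- \frac{25}{16}\right)^{2} = \frac{625}{256}$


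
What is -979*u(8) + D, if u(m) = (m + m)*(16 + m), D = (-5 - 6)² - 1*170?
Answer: -375985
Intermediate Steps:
D = -49 (D = (-11)² - 170 = 121 - 170 = -49)
u(m) = 2*m*(16 + m) (u(m) = (2*m)*(16 + m) = 2*m*(16 + m))
-979*u(8) + D = -1958*8*(16 + 8) - 49 = -1958*8*24 - 49 = -979*384 - 49 = -375936 - 49 = -375985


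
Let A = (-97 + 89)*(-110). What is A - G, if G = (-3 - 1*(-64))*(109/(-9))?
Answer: 14569/9 ≈ 1618.8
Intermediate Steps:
G = -6649/9 (G = (-3 + 64)*(109*(-1/9)) = 61*(-109/9) = -6649/9 ≈ -738.78)
A = 880 (A = -8*(-110) = 880)
A - G = 880 - 1*(-6649/9) = 880 + 6649/9 = 14569/9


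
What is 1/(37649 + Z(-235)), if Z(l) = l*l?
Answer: 1/92874 ≈ 1.0767e-5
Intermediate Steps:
Z(l) = l²
1/(37649 + Z(-235)) = 1/(37649 + (-235)²) = 1/(37649 + 55225) = 1/92874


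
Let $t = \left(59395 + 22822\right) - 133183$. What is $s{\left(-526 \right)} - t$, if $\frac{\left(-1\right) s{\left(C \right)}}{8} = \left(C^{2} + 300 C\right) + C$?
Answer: $-895834$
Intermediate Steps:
$s{\left(C \right)} = - 2408 C - 8 C^{2}$ ($s{\left(C \right)} = - 8 \left(\left(C^{2} + 300 C\right) + C\right) = - 8 \left(C^{2} + 301 C\right) = - 2408 C - 8 C^{2}$)
$t = -50966$ ($t = 82217 - 133183 = -50966$)
$s{\left(-526 \right)} - t = \left(-8\right) \left(-526\right) \left(301 - 526\right) - -50966 = \left(-8\right) \left(-526\right) \left(-225\right) + 50966 = -946800 + 50966 = -895834$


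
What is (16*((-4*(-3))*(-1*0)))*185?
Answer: 0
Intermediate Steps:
(16*((-4*(-3))*(-1*0)))*185 = (16*(12*0))*185 = (16*0)*185 = 0*185 = 0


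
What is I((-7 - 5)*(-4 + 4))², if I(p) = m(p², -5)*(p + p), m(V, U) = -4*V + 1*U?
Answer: 0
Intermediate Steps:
m(V, U) = U - 4*V (m(V, U) = -4*V + U = U - 4*V)
I(p) = 2*p*(-5 - 4*p²) (I(p) = (-5 - 4*p²)*(p + p) = (-5 - 4*p²)*(2*p) = 2*p*(-5 - 4*p²))
I((-7 - 5)*(-4 + 4))² = (-10*(-7 - 5)*(-4 + 4) - 8*(-7 - 5)³*(-4 + 4)³)² = (-(-120)*0 - 8*(-12*0)³)² = (-10*0 - 8*0³)² = (0 - 8*0)² = (0 + 0)² = 0² = 0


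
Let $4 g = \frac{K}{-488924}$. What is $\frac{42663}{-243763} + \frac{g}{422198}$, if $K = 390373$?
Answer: $- \frac{35226547723522303}{201272900560417504} \approx -0.17502$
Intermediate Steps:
$g = - \frac{390373}{1955696}$ ($g = \frac{390373 \frac{1}{-488924}}{4} = \frac{390373 \left(- \frac{1}{488924}\right)}{4} = \frac{1}{4} \left(- \frac{390373}{488924}\right) = - \frac{390373}{1955696} \approx -0.19961$)
$\frac{42663}{-243763} + \frac{g}{422198} = \frac{42663}{-243763} - \frac{390373}{1955696 \cdot 422198} = 42663 \left(- \frac{1}{243763}\right) - \frac{390373}{825690939808} = - \frac{42663}{243763} - \frac{390373}{825690939808} = - \frac{35226547723522303}{201272900560417504}$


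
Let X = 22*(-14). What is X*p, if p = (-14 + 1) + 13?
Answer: 0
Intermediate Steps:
X = -308
p = 0 (p = -13 + 13 = 0)
X*p = -308*0 = 0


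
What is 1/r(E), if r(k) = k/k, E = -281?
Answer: 1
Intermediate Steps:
r(k) = 1
1/r(E) = 1/1 = 1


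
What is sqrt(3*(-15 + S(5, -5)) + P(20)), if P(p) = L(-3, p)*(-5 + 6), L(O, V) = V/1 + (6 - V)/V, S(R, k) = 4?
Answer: I*sqrt(1370)/10 ≈ 3.7014*I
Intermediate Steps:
L(O, V) = V + (6 - V)/V (L(O, V) = V*1 + (6 - V)/V = V + (6 - V)/V)
P(p) = -1 + p + 6/p (P(p) = (-1 + p + 6/p)*(-5 + 6) = (-1 + p + 6/p)*1 = -1 + p + 6/p)
sqrt(3*(-15 + S(5, -5)) + P(20)) = sqrt(3*(-15 + 4) + (-1 + 20 + 6/20)) = sqrt(3*(-11) + (-1 + 20 + 6*(1/20))) = sqrt(-33 + (-1 + 20 + 3/10)) = sqrt(-33 + 193/10) = sqrt(-137/10) = I*sqrt(1370)/10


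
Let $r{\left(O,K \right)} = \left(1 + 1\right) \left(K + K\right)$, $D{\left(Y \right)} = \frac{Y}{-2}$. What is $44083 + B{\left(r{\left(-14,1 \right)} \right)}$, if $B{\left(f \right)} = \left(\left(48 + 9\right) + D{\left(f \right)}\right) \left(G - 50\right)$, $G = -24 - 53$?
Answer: $37098$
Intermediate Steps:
$G = -77$ ($G = -24 - 53 = -77$)
$D{\left(Y \right)} = - \frac{Y}{2}$ ($D{\left(Y \right)} = Y \left(- \frac{1}{2}\right) = - \frac{Y}{2}$)
$r{\left(O,K \right)} = 4 K$ ($r{\left(O,K \right)} = 2 \cdot 2 K = 4 K$)
$B{\left(f \right)} = -7239 + \frac{127 f}{2}$ ($B{\left(f \right)} = \left(\left(48 + 9\right) - \frac{f}{2}\right) \left(-77 - 50\right) = \left(57 - \frac{f}{2}\right) \left(-127\right) = -7239 + \frac{127 f}{2}$)
$44083 + B{\left(r{\left(-14,1 \right)} \right)} = 44083 - \left(7239 - \frac{127 \cdot 4 \cdot 1}{2}\right) = 44083 + \left(-7239 + \frac{127}{2} \cdot 4\right) = 44083 + \left(-7239 + 254\right) = 44083 - 6985 = 37098$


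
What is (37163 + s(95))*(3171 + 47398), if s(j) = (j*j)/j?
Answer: 1884099802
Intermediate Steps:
s(j) = j (s(j) = j²/j = j)
(37163 + s(95))*(3171 + 47398) = (37163 + 95)*(3171 + 47398) = 37258*50569 = 1884099802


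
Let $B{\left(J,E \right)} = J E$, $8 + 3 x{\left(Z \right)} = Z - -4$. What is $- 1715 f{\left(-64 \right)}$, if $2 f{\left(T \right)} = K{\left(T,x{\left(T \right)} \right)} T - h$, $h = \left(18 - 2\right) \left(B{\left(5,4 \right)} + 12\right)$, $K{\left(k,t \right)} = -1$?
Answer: $384160$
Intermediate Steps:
$x{\left(Z \right)} = - \frac{4}{3} + \frac{Z}{3}$ ($x{\left(Z \right)} = - \frac{8}{3} + \frac{Z - -4}{3} = - \frac{8}{3} + \frac{Z + 4}{3} = - \frac{8}{3} + \frac{4 + Z}{3} = - \frac{8}{3} + \left(\frac{4}{3} + \frac{Z}{3}\right) = - \frac{4}{3} + \frac{Z}{3}$)
$B{\left(J,E \right)} = E J$
$h = 512$ ($h = \left(18 - 2\right) \left(4 \cdot 5 + 12\right) = 16 \left(20 + 12\right) = 16 \cdot 32 = 512$)
$f{\left(T \right)} = -256 - \frac{T}{2}$ ($f{\left(T \right)} = \frac{- T - 512}{2} = \frac{-512 - T}{2} = -256 - \frac{T}{2}$)
$- 1715 f{\left(-64 \right)} = - 1715 \left(-256 - -32\right) = - 1715 \left(-256 + 32\right) = \left(-1715\right) \left(-224\right) = 384160$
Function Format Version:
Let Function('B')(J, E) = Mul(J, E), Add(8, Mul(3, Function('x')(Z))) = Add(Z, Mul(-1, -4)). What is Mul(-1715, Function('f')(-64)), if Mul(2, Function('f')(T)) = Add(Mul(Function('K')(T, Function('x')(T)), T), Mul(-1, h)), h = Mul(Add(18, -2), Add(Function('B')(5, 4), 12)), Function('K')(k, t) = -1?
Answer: 384160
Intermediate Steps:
Function('x')(Z) = Add(Rational(-4, 3), Mul(Rational(1, 3), Z)) (Function('x')(Z) = Add(Rational(-8, 3), Mul(Rational(1, 3), Add(Z, Mul(-1, -4)))) = Add(Rational(-8, 3), Mul(Rational(1, 3), Add(Z, 4))) = Add(Rational(-8, 3), Mul(Rational(1, 3), Add(4, Z))) = Add(Rational(-8, 3), Add(Rational(4, 3), Mul(Rational(1, 3), Z))) = Add(Rational(-4, 3), Mul(Rational(1, 3), Z)))
Function('B')(J, E) = Mul(E, J)
h = 512 (h = Mul(Add(18, -2), Add(Mul(4, 5), 12)) = Mul(16, Add(20, 12)) = Mul(16, 32) = 512)
Function('f')(T) = Add(-256, Mul(Rational(-1, 2), T)) (Function('f')(T) = Mul(Rational(1, 2), Add(Mul(-1, T), Mul(-1, 512))) = Mul(Rational(1, 2), Add(Mul(-1, T), -512)) = Mul(Rational(1, 2), Add(-512, Mul(-1, T))) = Add(-256, Mul(Rational(-1, 2), T)))
Mul(-1715, Function('f')(-64)) = Mul(-1715, Add(-256, Mul(Rational(-1, 2), -64))) = Mul(-1715, Add(-256, 32)) = Mul(-1715, -224) = 384160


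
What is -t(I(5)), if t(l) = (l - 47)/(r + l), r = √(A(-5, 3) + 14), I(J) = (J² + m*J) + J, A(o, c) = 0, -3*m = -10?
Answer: 10/1391 - 3*√14/19474 ≈ 0.0066127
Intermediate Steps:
m = 10/3 (m = -⅓*(-10) = 10/3 ≈ 3.3333)
I(J) = J² + 13*J/3 (I(J) = (J² + 10*J/3) + J = J² + 13*J/3)
r = √14 (r = √(0 + 14) = √14 ≈ 3.7417)
t(l) = (-47 + l)/(l + √14) (t(l) = (l - 47)/(√14 + l) = (-47 + l)/(l + √14))
-t(I(5)) = -(-47 + (⅓)*5*(13 + 3*5))/((⅓)*5*(13 + 3*5) + √14) = -(-47 + (⅓)*5*(13 + 15))/((⅓)*5*(13 + 15) + √14) = -(-47 + (⅓)*5*28)/((⅓)*5*28 + √14) = -(-47 + 140/3)/(140/3 + √14) = -(-1)/((140/3 + √14)*3) = -(-1)/(3*(140/3 + √14)) = 1/(3*(140/3 + √14))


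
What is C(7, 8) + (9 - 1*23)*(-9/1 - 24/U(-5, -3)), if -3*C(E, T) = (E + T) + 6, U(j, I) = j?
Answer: 259/5 ≈ 51.800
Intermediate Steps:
C(E, T) = -2 - E/3 - T/3 (C(E, T) = -((E + T) + 6)/3 = -(6 + E + T)/3 = -2 - E/3 - T/3)
C(7, 8) + (9 - 1*23)*(-9/1 - 24/U(-5, -3)) = (-2 - ⅓*7 - ⅓*8) + (9 - 1*23)*(-9/1 - 24/(-5)) = (-2 - 7/3 - 8/3) + (9 - 23)*(-9*1 - 24*(-⅕)) = -7 - 14*(-9 + 24/5) = -7 - 14*(-21/5) = -7 + 294/5 = 259/5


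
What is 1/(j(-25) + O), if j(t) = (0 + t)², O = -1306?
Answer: -1/681 ≈ -0.0014684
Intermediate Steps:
j(t) = t²
1/(j(-25) + O) = 1/((-25)² - 1306) = 1/(625 - 1306) = 1/(-681) = -1/681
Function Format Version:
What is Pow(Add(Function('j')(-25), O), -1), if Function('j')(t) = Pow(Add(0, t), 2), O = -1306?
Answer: Rational(-1, 681) ≈ -0.0014684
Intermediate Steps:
Function('j')(t) = Pow(t, 2)
Pow(Add(Function('j')(-25), O), -1) = Pow(Add(Pow(-25, 2), -1306), -1) = Pow(Add(625, -1306), -1) = Pow(-681, -1) = Rational(-1, 681)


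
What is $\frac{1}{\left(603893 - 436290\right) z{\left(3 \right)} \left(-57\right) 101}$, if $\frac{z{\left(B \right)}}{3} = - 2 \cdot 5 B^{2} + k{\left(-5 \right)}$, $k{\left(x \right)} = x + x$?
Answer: $\frac{1}{289467141300} \approx 3.4546 \cdot 10^{-12}$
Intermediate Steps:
$k{\left(x \right)} = 2 x$
$z{\left(B \right)} = -30 - 30 B^{2}$ ($z{\left(B \right)} = 3 \left(- 2 \cdot 5 B^{2} + 2 \left(-5\right)\right) = 3 \left(- 10 B^{2} - 10\right) = 3 \left(-10 - 10 B^{2}\right) = -30 - 30 B^{2}$)
$\frac{1}{\left(603893 - 436290\right) z{\left(3 \right)} \left(-57\right) 101} = \frac{1}{\left(603893 - 436290\right) \left(-30 - 30 \cdot 3^{2}\right) \left(-57\right) 101} = \frac{1}{167603 \left(-30 - 270\right) \left(-57\right) 101} = \frac{1}{167603 \left(-300\right) \left(-57\right) 101} = \frac{1}{167603 \cdot 17100 \cdot 101} = \frac{1}{167603 \cdot 1727100} = \frac{1}{167603} \cdot \frac{1}{1727100} = \frac{1}{289467141300}$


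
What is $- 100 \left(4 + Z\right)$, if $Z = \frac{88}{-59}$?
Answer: $- \frac{14800}{59} \approx -250.85$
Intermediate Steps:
$Z = - \frac{88}{59}$ ($Z = 88 \left(- \frac{1}{59}\right) = - \frac{88}{59} \approx -1.4915$)
$- 100 \left(4 + Z\right) = - 100 \left(4 - \frac{88}{59}\right) = \left(-100\right) \frac{148}{59} = - \frac{14800}{59}$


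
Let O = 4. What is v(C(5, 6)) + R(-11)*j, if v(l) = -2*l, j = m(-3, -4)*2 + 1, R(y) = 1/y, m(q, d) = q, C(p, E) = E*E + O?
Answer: -875/11 ≈ -79.545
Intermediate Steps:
C(p, E) = 4 + E**2 (C(p, E) = E*E + 4 = E**2 + 4 = 4 + E**2)
j = -5 (j = -3*2 + 1 = -6 + 1 = -5)
v(C(5, 6)) + R(-11)*j = -2*(4 + 6**2) - 5/(-11) = -2*(4 + 36) - 1/11*(-5) = -2*40 + 5/11 = -80 + 5/11 = -875/11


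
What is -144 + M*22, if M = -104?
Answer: -2432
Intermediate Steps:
-144 + M*22 = -144 - 104*22 = -144 - 2288 = -2432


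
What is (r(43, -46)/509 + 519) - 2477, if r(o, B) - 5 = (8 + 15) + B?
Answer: -996640/509 ≈ -1958.0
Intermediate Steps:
r(o, B) = 28 + B (r(o, B) = 5 + ((8 + 15) + B) = 5 + (23 + B) = 28 + B)
(r(43, -46)/509 + 519) - 2477 = ((28 - 46)/509 + 519) - 2477 = (-18*1/509 + 519) - 2477 = (-18/509 + 519) - 2477 = 264153/509 - 2477 = -996640/509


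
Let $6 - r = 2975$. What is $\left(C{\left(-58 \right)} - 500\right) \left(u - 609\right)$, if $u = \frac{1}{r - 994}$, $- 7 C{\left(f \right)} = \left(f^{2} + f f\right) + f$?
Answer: $\frac{8181656520}{9247} \approx 8.8479 \cdot 10^{5}$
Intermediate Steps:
$C{\left(f \right)} = - \frac{2 f^{2}}{7} - \frac{f}{7}$ ($C{\left(f \right)} = - \frac{\left(f^{2} + f f\right) + f}{7} = - \frac{\left(f^{2} + f^{2}\right) + f}{7} = - \frac{2 f^{2} + f}{7} = - \frac{f + 2 f^{2}}{7} = - \frac{2 f^{2}}{7} - \frac{f}{7}$)
$r = -2969$ ($r = 6 - 2975 = -2969$)
$u = - \frac{1}{3963}$ ($u = \frac{1}{-2969 - 994} = \frac{1}{-3963} = - \frac{1}{3963} \approx -0.00025233$)
$\left(C{\left(-58 \right)} - 500\right) \left(u - 609\right) = \left(\left(- \frac{1}{7}\right) \left(-58\right) \left(1 + 2 \left(-58\right)\right) - 500\right) \left(- \frac{1}{3963} - 609\right) = \left(\left(- \frac{1}{7}\right) \left(-58\right) \left(1 - 116\right) - 500\right) \left(- \frac{2413468}{3963}\right) = \left(\left(- \frac{1}{7}\right) \left(-58\right) \left(-115\right) - 500\right) \left(- \frac{2413468}{3963}\right) = \left(- \frac{6670}{7} - 500\right) \left(- \frac{2413468}{3963}\right) = \left(- \frac{10170}{7}\right) \left(- \frac{2413468}{3963}\right) = \frac{8181656520}{9247}$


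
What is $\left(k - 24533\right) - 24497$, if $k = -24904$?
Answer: $-73934$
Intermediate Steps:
$\left(k - 24533\right) - 24497 = \left(-24904 - 24533\right) - 24497 = -49437 - 24497 = -73934$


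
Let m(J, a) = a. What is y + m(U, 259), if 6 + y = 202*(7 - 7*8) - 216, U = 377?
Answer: -9861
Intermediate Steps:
y = -10120 (y = -6 + (202*(7 - 7*8) - 216) = -6 + (202*(7 - 56) - 216) = -6 + (202*(-49) - 216) = -6 + (-9898 - 216) = -6 - 10114 = -10120)
y + m(U, 259) = -10120 + 259 = -9861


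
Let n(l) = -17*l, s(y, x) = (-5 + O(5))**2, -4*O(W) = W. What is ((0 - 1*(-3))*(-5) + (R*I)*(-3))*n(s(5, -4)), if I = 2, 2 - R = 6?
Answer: -95625/16 ≈ -5976.6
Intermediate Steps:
R = -4 (R = 2 - 1*6 = 2 - 6 = -4)
O(W) = -W/4
s(y, x) = 625/16 (s(y, x) = (-5 - 1/4*5)**2 = (-5 - 5/4)**2 = (-25/4)**2 = 625/16)
((0 - 1*(-3))*(-5) + (R*I)*(-3))*n(s(5, -4)) = ((0 - 1*(-3))*(-5) - 4*2*(-3))*(-17*625/16) = ((0 + 3)*(-5) - 8*(-3))*(-10625/16) = (3*(-5) + 24)*(-10625/16) = (-15 + 24)*(-10625/16) = 9*(-10625/16) = -95625/16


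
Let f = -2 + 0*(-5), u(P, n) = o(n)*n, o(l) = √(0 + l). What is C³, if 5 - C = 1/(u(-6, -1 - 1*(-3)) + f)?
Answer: 783/8 - 245*√2/8 ≈ 54.565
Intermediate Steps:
o(l) = √l
u(P, n) = n^(3/2) (u(P, n) = √n*n = n^(3/2))
f = -2 (f = -2 + 0 = -2)
C = 5 - 1/(-2 + 2*√2) (C = 5 - 1/((-1 - 1*(-3))^(3/2) - 2) = 5 - 1/((-1 + 3)^(3/2) - 2) = 5 - 1/(2^(3/2) - 2) = 5 - 1/(2*√2 - 2) = 5 - 1/(-2 + 2*√2) ≈ 3.7929)
C³ = (9/2 - √2/2)³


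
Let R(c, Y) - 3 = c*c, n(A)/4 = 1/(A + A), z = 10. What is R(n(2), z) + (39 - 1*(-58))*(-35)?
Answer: -3391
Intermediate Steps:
n(A) = 2/A (n(A) = 4/(A + A) = 4/((2*A)) = 4*(1/(2*A)) = 2/A)
R(c, Y) = 3 + c² (R(c, Y) = 3 + c*c = 3 + c²)
R(n(2), z) + (39 - 1*(-58))*(-35) = (3 + (2/2)²) + (39 - 1*(-58))*(-35) = (3 + (2*(½))²) + (39 + 58)*(-35) = (3 + 1²) + 97*(-35) = (3 + 1) - 3395 = 4 - 3395 = -3391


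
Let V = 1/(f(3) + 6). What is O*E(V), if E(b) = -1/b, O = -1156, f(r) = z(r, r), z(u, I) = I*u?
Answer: 17340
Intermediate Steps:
f(r) = r² (f(r) = r*r = r²)
V = 1/15 (V = 1/(3² + 6) = 1/(9 + 6) = 1/15 ≈ 0.066667)
O*E(V) = -(-1156)/1/15 = -(-1156)*15 = -1156*(-15) = 17340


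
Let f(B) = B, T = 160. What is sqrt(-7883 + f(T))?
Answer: I*sqrt(7723) ≈ 87.881*I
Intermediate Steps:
sqrt(-7883 + f(T)) = sqrt(-7883 + 160) = sqrt(-7723) = I*sqrt(7723)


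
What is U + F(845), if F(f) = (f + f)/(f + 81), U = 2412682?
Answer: 1117072611/463 ≈ 2.4127e+6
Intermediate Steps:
F(f) = 2*f/(81 + f) (F(f) = (2*f)/(81 + f) = 2*f/(81 + f))
U + F(845) = 2412682 + 2*845/(81 + 845) = 2412682 + 2*845/926 = 2412682 + 2*845*(1/926) = 2412682 + 845/463 = 1117072611/463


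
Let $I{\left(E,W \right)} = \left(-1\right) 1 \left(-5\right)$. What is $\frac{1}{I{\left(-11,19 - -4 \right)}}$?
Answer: $\frac{1}{5} \approx 0.2$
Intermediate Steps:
$I{\left(E,W \right)} = 5$ ($I{\left(E,W \right)} = \left(-1\right) \left(-5\right) = 5$)
$\frac{1}{I{\left(-11,19 - -4 \right)}} = \frac{1}{5}$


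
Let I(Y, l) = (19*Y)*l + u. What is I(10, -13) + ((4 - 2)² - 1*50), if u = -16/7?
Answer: -17628/7 ≈ -2518.3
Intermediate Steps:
u = -16/7 (u = -16*⅐ = -16/7 ≈ -2.2857)
I(Y, l) = -16/7 + 19*Y*l (I(Y, l) = (19*Y)*l - 16/7 = 19*Y*l - 16/7 = -16/7 + 19*Y*l)
I(10, -13) + ((4 - 2)² - 1*50) = (-16/7 + 19*10*(-13)) + ((4 - 2)² - 1*50) = (-16/7 - 2470) + (2² - 50) = -17306/7 + (4 - 50) = -17306/7 - 46 = -17628/7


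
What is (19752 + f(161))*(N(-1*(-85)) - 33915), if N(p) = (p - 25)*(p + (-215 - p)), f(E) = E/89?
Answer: -82304936535/89 ≈ -9.2477e+8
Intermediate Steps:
f(E) = E/89 (f(E) = E*(1/89) = E/89)
N(p) = 5375 - 215*p (N(p) = (-25 + p)*(-215) = 5375 - 215*p)
(19752 + f(161))*(N(-1*(-85)) - 33915) = (19752 + (1/89)*161)*((5375 - (-215)*(-85)) - 33915) = (19752 + 161/89)*((5375 - 215*85) - 33915) = 1758089*((5375 - 18275) - 33915)/89 = 1758089*(-12900 - 33915)/89 = (1758089/89)*(-46815) = -82304936535/89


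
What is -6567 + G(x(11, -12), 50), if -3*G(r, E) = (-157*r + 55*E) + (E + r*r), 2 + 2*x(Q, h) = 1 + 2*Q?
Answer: -83851/12 ≈ -6987.6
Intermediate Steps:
x(Q, h) = -½ + Q (x(Q, h) = -1 + (1 + 2*Q)/2 = -1 + (½ + Q) = -½ + Q)
G(r, E) = -56*E/3 - r²/3 + 157*r/3 (G(r, E) = -((-157*r + 55*E) + (E + r*r))/3 = -((-157*r + 55*E) + (E + r²))/3 = -(r² - 157*r + 56*E)/3 = -56*E/3 - r²/3 + 157*r/3)
-6567 + G(x(11, -12), 50) = -6567 + (-56/3*50 - (-½ + 11)²/3 + 157*(-½ + 11)/3) = -6567 + (-2800/3 - (21/2)²/3 + (157/3)*(21/2)) = -6567 + (-2800/3 - ⅓*441/4 + 1099/2) = -6567 + (-2800/3 - 147/4 + 1099/2) = -6567 - 5047/12 = -83851/12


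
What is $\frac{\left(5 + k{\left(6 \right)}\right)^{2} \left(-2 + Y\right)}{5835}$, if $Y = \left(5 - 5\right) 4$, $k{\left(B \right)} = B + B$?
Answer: $- \frac{578}{5835} \approx -0.099057$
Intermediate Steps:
$k{\left(B \right)} = 2 B$
$Y = 0$ ($Y = 0 \cdot 4 = 0$)
$\frac{\left(5 + k{\left(6 \right)}\right)^{2} \left(-2 + Y\right)}{5835} = \frac{\left(5 + 2 \cdot 6\right)^{2} \left(-2 + 0\right)}{5835} = \left(5 + 12\right)^{2} \left(-2\right) \frac{1}{5835} = 17^{2} \left(-2\right) \frac{1}{5835} = 289 \left(-2\right) \frac{1}{5835} = \left(-578\right) \frac{1}{5835} = - \frac{578}{5835}$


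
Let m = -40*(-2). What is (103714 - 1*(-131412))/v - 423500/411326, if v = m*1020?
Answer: 15538959269/8391050400 ≈ 1.8518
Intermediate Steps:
m = 80
v = 81600 (v = 80*1020 = 81600)
(103714 - 1*(-131412))/v - 423500/411326 = (103714 - 1*(-131412))/81600 - 423500/411326 = (103714 + 131412)*(1/81600) - 423500*1/411326 = 235126*(1/81600) - 211750/205663 = 117563/40800 - 211750/205663 = 15538959269/8391050400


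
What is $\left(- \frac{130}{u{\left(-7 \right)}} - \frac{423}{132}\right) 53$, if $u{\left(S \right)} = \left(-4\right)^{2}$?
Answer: $- \frac{52841}{88} \approx -600.47$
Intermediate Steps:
$u{\left(S \right)} = 16$
$\left(- \frac{130}{u{\left(-7 \right)}} - \frac{423}{132}\right) 53 = \left(- \frac{130}{16} - \frac{423}{132}\right) 53 = \left(\left(-130\right) \frac{1}{16} - \frac{141}{44}\right) 53 = \left(- \frac{65}{8} - \frac{141}{44}\right) 53 = \left(- \frac{997}{88}\right) 53 = - \frac{52841}{88}$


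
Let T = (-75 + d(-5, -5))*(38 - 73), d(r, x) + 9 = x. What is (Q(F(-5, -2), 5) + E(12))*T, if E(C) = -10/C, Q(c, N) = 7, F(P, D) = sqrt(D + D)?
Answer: 115255/6 ≈ 19209.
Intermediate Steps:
d(r, x) = -9 + x
F(P, D) = sqrt(2)*sqrt(D) (F(P, D) = sqrt(2*D) = sqrt(2)*sqrt(D))
T = 3115 (T = (-75 + (-9 - 5))*(38 - 73) = (-75 - 14)*(-35) = -89*(-35) = 3115)
(Q(F(-5, -2), 5) + E(12))*T = (7 - 10/12)*3115 = (7 - 10*1/12)*3115 = (7 - 5/6)*3115 = (37/6)*3115 = 115255/6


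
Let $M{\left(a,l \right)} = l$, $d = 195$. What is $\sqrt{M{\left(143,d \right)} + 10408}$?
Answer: $\sqrt{10603} \approx 102.97$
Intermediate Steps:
$\sqrt{M{\left(143,d \right)} + 10408} = \sqrt{195 + 10408} = \sqrt{10603}$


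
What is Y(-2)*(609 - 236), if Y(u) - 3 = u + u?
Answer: -373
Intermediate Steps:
Y(u) = 3 + 2*u (Y(u) = 3 + (u + u) = 3 + 2*u)
Y(-2)*(609 - 236) = (3 + 2*(-2))*(609 - 236) = (3 - 4)*373 = -1*373 = -373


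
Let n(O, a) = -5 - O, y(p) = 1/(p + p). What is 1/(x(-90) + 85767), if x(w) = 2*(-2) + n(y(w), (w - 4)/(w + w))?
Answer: 180/15436441 ≈ 1.1661e-5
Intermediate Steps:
y(p) = 1/(2*p)
x(w) = -9 - 1/(2*w) (x(w) = 2*(-2) + (-5 - 1/(2*w)) = -4 + (-5 - 1/(2*w)) = -9 - 1/(2*w))
1/(x(-90) + 85767) = 1/((-9 - 1/2/(-90)) + 85767) = 1/((-9 - 1/2*(-1/90)) + 85767) = 1/((-9 + 1/180) + 85767) = 1/(-1619/180 + 85767) = 1/(15436441/180) = 180/15436441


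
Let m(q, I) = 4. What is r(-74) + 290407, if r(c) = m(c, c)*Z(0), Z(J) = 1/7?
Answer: 2032853/7 ≈ 2.9041e+5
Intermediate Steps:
Z(J) = 1/7
r(c) = 4/7 (r(c) = 4*(1/7) = 4/7)
r(-74) + 290407 = 4/7 + 290407 = 2032853/7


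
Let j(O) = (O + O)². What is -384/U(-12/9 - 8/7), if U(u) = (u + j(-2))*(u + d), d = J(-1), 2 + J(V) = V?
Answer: 42336/8165 ≈ 5.1851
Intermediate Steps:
J(V) = -2 + V
d = -3 (d = -2 - 1 = -3)
j(O) = 4*O² (j(O) = (2*O)² = 4*O²)
U(u) = (-3 + u)*(16 + u) (U(u) = (u + 4*(-2)²)*(u - 3) = (u + 4*4)*(-3 + u) = (u + 16)*(-3 + u) = (16 + u)*(-3 + u) = (-3 + u)*(16 + u))
-384/U(-12/9 - 8/7) = -384/(-48 + (-12/9 - 8/7)² + 13*(-12/9 - 8/7)) = -384/(-48 + (-12*⅑ - 8*⅐)² + 13*(-12*⅑ - 8*⅐)) = -384/(-48 + (-4/3 - 8/7)² + 13*(-4/3 - 8/7)) = -384/(-48 + (-52/21)² + 13*(-52/21)) = -384/(-48 + 2704/441 - 676/21) = -384/(-32660/441) = -384*(-441/32660) = 42336/8165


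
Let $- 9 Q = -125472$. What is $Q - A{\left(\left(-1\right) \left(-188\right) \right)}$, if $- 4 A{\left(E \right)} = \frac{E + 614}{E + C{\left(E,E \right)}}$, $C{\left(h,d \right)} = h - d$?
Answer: $\frac{15727027}{1128} \approx 13942.0$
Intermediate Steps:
$Q = \frac{41824}{3}$ ($Q = \left(- \frac{1}{9}\right) \left(-125472\right) = \frac{41824}{3} \approx 13941.0$)
$A{\left(E \right)} = - \frac{614 + E}{4 E}$ ($A{\left(E \right)} = - \frac{\left(E + 614\right) \frac{1}{E + \left(E - E\right)}}{4} = - \frac{\left(614 + E\right) \frac{1}{E + 0}}{4} = - \frac{\left(614 + E\right) \frac{1}{E}}{4} = - \frac{\frac{1}{E} \left(614 + E\right)}{4} = - \frac{614 + E}{4 E}$)
$Q - A{\left(\left(-1\right) \left(-188\right) \right)} = \frac{41824}{3} - \frac{-614 - \left(-1\right) \left(-188\right)}{4 \left(\left(-1\right) \left(-188\right)\right)} = \frac{41824}{3} - \frac{-614 - 188}{4 \cdot 188} = \frac{41824}{3} - \frac{1}{4} \cdot \frac{1}{188} \left(-614 - 188\right) = \frac{41824}{3} - \frac{1}{4} \cdot \frac{1}{188} \left(-802\right) = \frac{41824}{3} - - \frac{401}{376} = \frac{41824}{3} + \frac{401}{376} = \frac{15727027}{1128}$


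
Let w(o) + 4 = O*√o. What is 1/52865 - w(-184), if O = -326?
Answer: 211461/52865 + 652*I*√46 ≈ 4.0 + 4422.1*I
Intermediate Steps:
w(o) = -4 - 326*√o
1/52865 - w(-184) = 1/52865 - (-4 - 652*I*√46) = 1/52865 + (4 + 652*I*√46) = 211461/52865 + 652*I*√46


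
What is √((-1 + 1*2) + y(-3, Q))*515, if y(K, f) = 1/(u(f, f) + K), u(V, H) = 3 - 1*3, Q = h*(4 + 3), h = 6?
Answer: 515*√6/3 ≈ 420.50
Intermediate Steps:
Q = 42 (Q = 6*(4 + 3) = 6*7 = 42)
u(V, H) = 0 (u(V, H) = 3 - 3 = 0)
y(K, f) = 1/K (y(K, f) = 1/(0 + K) = 1/K)
√((-1 + 1*2) + y(-3, Q))*515 = √((-1 + 1*2) + 1/(-3))*515 = √((-1 + 2) - ⅓)*515 = √(1 - ⅓)*515 = √(⅔)*515 = (√6/3)*515 = 515*√6/3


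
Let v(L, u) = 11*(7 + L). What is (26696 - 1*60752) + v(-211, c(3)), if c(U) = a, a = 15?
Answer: -36300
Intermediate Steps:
c(U) = 15
v(L, u) = 77 + 11*L
(26696 - 1*60752) + v(-211, c(3)) = (26696 - 1*60752) + (77 + 11*(-211)) = (26696 - 60752) + (77 - 2321) = -34056 - 2244 = -36300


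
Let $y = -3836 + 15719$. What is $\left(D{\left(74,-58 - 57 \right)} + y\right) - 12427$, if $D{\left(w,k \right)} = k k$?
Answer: $12681$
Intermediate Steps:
$y = 11883$
$D{\left(w,k \right)} = k^{2}$
$\left(D{\left(74,-58 - 57 \right)} + y\right) - 12427 = \left(\left(-58 - 57\right)^{2} + 11883\right) - 12427 = \left(\left(-115\right)^{2} + 11883\right) - 12427 = \left(13225 + 11883\right) - 12427 = 25108 - 12427 = 12681$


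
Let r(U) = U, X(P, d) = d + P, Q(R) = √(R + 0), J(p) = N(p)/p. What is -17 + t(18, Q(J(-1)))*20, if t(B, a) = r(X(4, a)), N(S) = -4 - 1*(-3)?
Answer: 83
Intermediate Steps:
N(S) = -1 (N(S) = -4 + 3 = -1)
J(p) = -1/p
Q(R) = √R
X(P, d) = P + d
t(B, a) = 4 + a
-17 + t(18, Q(J(-1)))*20 = -17 + (4 + √(-1/(-1)))*20 = -17 + (4 + √(-1*(-1)))*20 = -17 + (4 + √1)*20 = -17 + (4 + 1)*20 = -17 + 5*20 = -17 + 100 = 83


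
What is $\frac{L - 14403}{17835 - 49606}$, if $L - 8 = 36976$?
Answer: $- \frac{22581}{31771} \approx -0.71074$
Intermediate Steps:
$L = 36984$ ($L = 8 + 36976 = 36984$)
$\frac{L - 14403}{17835 - 49606} = \frac{36984 - 14403}{17835 - 49606} = \frac{22581}{-31771} = 22581 \left(- \frac{1}{31771}\right) = - \frac{22581}{31771}$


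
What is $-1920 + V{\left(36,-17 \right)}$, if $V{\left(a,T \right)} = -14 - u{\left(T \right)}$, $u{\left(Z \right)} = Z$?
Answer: $-1917$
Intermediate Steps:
$V{\left(a,T \right)} = -14 - T$
$-1920 + V{\left(36,-17 \right)} = -1920 - -3 = -1920 + \left(-14 + 17\right) = -1920 + 3 = -1917$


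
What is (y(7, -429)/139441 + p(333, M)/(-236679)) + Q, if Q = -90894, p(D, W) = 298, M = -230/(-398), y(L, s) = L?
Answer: -2999752583663131/33002756439 ≈ -90894.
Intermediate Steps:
M = 115/199 (M = -230*(-1/398) = 115/199 ≈ 0.57789)
(y(7, -429)/139441 + p(333, M)/(-236679)) + Q = (7/139441 + 298/(-236679)) - 90894 = (7*(1/139441) + 298*(-1/236679)) - 90894 = (7/139441 - 298/236679) - 90894 = -39896665/33002756439 - 90894 = -2999752583663131/33002756439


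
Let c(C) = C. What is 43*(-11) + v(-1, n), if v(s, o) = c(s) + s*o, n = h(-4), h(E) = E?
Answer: -470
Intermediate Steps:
n = -4
v(s, o) = s + o*s (v(s, o) = s + s*o = s + o*s)
43*(-11) + v(-1, n) = 43*(-11) - (1 - 4) = -473 - 1*(-3) = -473 + 3 = -470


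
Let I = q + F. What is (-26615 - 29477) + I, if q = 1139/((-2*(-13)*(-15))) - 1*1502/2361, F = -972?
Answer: -17515745173/306930 ≈ -57068.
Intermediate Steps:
q = -1091653/306930 (q = 1139/((26*(-15))) - 1502*1/2361 = 1139/(-390) - 1502/2361 = 1139*(-1/390) - 1502/2361 = -1139/390 - 1502/2361 = -1091653/306930 ≈ -3.5567)
I = -299427613/306930 (I = -1091653/306930 - 972 = -299427613/306930 ≈ -975.56)
(-26615 - 29477) + I = (-26615 - 29477) - 299427613/306930 = -56092 - 299427613/306930 = -17515745173/306930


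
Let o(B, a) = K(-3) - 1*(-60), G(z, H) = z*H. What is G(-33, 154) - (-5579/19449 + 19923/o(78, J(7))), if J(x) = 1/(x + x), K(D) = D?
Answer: -2007011350/369531 ≈ -5431.2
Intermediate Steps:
G(z, H) = H*z
J(x) = 1/(2*x)
o(B, a) = 57 (o(B, a) = -3 - 1*(-60) = -3 + 60 = 57)
G(-33, 154) - (-5579/19449 + 19923/o(78, J(7))) = 154*(-33) - (-5579/19449 + 19923/57) = -5082 - (-5579*1/19449 + 19923*(1/57)) = -5082 - (-5579/19449 + 6641/19) = -5082 - 1*129054808/369531 = -5082 - 129054808/369531 = -2007011350/369531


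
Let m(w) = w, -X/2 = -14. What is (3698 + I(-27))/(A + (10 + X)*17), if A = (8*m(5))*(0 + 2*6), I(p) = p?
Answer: 3671/1126 ≈ 3.2602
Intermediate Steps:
X = 28 (X = -2*(-14) = 28)
A = 480 (A = (8*5)*(0 + 2*6) = 40*(0 + 12) = 40*12 = 480)
(3698 + I(-27))/(A + (10 + X)*17) = (3698 - 27)/(480 + (10 + 28)*17) = 3671/(480 + 38*17) = 3671/(480 + 646) = 3671/1126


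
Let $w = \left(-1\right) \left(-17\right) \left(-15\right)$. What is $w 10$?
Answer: $-2550$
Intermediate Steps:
$w = -255$ ($w = 17 \left(-15\right) = -255$)
$w 10 = \left(-255\right) 10 = -2550$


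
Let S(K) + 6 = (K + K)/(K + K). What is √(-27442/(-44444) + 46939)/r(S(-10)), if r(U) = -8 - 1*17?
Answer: -3*√2575510489082/555550 ≈ -8.6662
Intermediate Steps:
S(K) = -5 (S(K) = -6 + (K + K)/(K + K) = -6 + (2*K)/((2*K)) = -6 + (2*K)*(1/(2*K)) = -6 + 1 = -5)
r(U) = -25 (r(U) = -8 - 17 = -25)
√(-27442/(-44444) + 46939)/r(S(-10)) = √(-27442/(-44444) + 46939)/(-25) = √(-27442*(-1/44444) + 46939)*(-1/25) = √(13721/22222 + 46939)*(-1/25) = √(1043092179/22222)*(-1/25) = (3*√2575510489082/22222)*(-1/25) = -3*√2575510489082/555550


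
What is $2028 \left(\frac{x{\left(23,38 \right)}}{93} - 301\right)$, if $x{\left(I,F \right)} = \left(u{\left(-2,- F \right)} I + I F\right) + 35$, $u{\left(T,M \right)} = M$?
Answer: $- \frac{18899608}{31} \approx -6.0967 \cdot 10^{5}$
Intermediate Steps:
$x{\left(I,F \right)} = 35$ ($x{\left(I,F \right)} = \left(- F I + I F\right) + 35 = \left(- F I + F I\right) + 35 = 0 + 35 = 35$)
$2028 \left(\frac{x{\left(23,38 \right)}}{93} - 301\right) = 2028 \left(\frac{35}{93} - 301\right) = 2028 \left(- \frac{27958}{93}\right) = - \frac{18899608}{31}$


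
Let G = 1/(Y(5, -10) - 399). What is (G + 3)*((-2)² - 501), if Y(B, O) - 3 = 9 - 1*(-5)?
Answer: -569065/382 ≈ -1489.7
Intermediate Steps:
Y(B, O) = 17 (Y(B, O) = 3 + (9 - 1*(-5)) = 3 + (9 + 5) = 3 + 14 = 17)
G = -1/382 (G = 1/(17 - 399) = 1/(-382) = -1/382 ≈ -0.0026178)
(G + 3)*((-2)² - 501) = (-1/382 + 3)*((-2)² - 501) = 1145*(4 - 501)/382 = (1145/382)*(-497) = -569065/382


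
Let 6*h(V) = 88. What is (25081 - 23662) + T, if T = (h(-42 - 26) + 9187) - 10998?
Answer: -1132/3 ≈ -377.33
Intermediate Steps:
h(V) = 44/3 (h(V) = (⅙)*88 = 44/3)
T = -5389/3 (T = (44/3 + 9187) - 10998 = 27605/3 - 10998 = -5389/3 ≈ -1796.3)
(25081 - 23662) + T = (25081 - 23662) - 5389/3 = 1419 - 5389/3 = -1132/3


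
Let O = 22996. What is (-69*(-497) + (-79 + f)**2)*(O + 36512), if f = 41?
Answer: 2126637396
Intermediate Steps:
(-69*(-497) + (-79 + f)**2)*(O + 36512) = (-69*(-497) + (-79 + 41)**2)*(22996 + 36512) = (34293 + (-38)**2)*59508 = (34293 + 1444)*59508 = 35737*59508 = 2126637396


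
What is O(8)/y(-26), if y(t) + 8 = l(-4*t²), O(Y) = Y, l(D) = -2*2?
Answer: -⅔ ≈ -0.66667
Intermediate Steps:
l(D) = -4
y(t) = -12 (y(t) = -8 - 4 = -12)
O(8)/y(-26) = 8/(-12) = 8*(-1/12) = -⅔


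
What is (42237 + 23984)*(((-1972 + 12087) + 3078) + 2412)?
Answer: 1033378705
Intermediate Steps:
(42237 + 23984)*(((-1972 + 12087) + 3078) + 2412) = 66221*((10115 + 3078) + 2412) = 66221*(13193 + 2412) = 66221*15605 = 1033378705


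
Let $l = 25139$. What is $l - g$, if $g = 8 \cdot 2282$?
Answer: $6883$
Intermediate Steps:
$g = 18256$
$l - g = 25139 - 18256 = 6883$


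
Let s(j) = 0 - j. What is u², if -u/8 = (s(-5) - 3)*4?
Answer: 4096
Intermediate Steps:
s(j) = -j
u = -64 (u = -8*(-1*(-5) - 3)*4 = -8*(5 - 3)*4 = -16*4 = -8*8 = -64)
u² = (-64)² = 4096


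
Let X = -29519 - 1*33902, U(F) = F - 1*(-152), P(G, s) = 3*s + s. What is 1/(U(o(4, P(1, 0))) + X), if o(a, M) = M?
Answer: -1/63269 ≈ -1.5806e-5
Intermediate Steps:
P(G, s) = 4*s
U(F) = 152 + F (U(F) = F + 152 = 152 + F)
X = -63421 (X = -29519 - 33902 = -63421)
1/(U(o(4, P(1, 0))) + X) = 1/((152 + 4*0) - 63421) = 1/((152 + 0) - 63421) = 1/(152 - 63421) = 1/(-63269) = -1/63269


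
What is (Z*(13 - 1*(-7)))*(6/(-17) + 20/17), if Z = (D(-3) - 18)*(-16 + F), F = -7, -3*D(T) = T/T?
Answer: 354200/51 ≈ 6945.1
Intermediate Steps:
D(T) = -⅓ (D(T) = -T/(3*T) = -⅓*1 = -⅓)
Z = 1265/3 (Z = (-⅓ - 18)*(-16 - 7) = -55/3*(-23) = 1265/3 ≈ 421.67)
(Z*(13 - 1*(-7)))*(6/(-17) + 20/17) = (1265*(13 - 1*(-7))/3)*(6/(-17) + 20/17) = (1265*(13 + 7)/3)*(6*(-1/17) + 20*(1/17)) = ((1265/3)*20)*(-6/17 + 20/17) = (25300/3)*(14/17) = 354200/51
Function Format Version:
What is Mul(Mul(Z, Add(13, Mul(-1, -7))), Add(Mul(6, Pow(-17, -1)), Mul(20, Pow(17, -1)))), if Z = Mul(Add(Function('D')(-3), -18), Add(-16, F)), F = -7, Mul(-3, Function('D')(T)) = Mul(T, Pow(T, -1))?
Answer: Rational(354200, 51) ≈ 6945.1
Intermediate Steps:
Function('D')(T) = Rational(-1, 3) (Function('D')(T) = Mul(Rational(-1, 3), Mul(T, Pow(T, -1))) = Mul(Rational(-1, 3), 1) = Rational(-1, 3))
Z = Rational(1265, 3) (Z = Mul(Add(Rational(-1, 3), -18), Add(-16, -7)) = Mul(Rational(-55, 3), -23) = Rational(1265, 3) ≈ 421.67)
Mul(Mul(Z, Add(13, Mul(-1, -7))), Add(Mul(6, Pow(-17, -1)), Mul(20, Pow(17, -1)))) = Mul(Mul(Rational(1265, 3), Add(13, Mul(-1, -7))), Add(Mul(6, Pow(-17, -1)), Mul(20, Pow(17, -1)))) = Mul(Mul(Rational(1265, 3), Add(13, 7)), Add(Mul(6, Rational(-1, 17)), Mul(20, Rational(1, 17)))) = Mul(Mul(Rational(1265, 3), 20), Add(Rational(-6, 17), Rational(20, 17))) = Mul(Rational(25300, 3), Rational(14, 17)) = Rational(354200, 51)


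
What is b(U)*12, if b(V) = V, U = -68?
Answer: -816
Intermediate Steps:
b(U)*12 = -68*12 = -816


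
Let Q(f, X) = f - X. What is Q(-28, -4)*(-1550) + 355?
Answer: 37555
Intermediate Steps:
Q(-28, -4)*(-1550) + 355 = (-28 - 1*(-4))*(-1550) + 355 = (-28 + 4)*(-1550) + 355 = -24*(-1550) + 355 = 37200 + 355 = 37555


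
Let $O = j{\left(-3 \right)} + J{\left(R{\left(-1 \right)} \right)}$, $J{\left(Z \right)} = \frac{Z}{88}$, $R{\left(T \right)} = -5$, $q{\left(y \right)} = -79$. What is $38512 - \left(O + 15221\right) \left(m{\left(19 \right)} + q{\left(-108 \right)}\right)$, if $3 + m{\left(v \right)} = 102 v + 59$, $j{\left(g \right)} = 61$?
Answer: $- \frac{2571924009}{88} \approx -2.9226 \cdot 10^{7}$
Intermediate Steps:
$m{\left(v \right)} = 56 + 102 v$ ($m{\left(v \right)} = -3 + \left(102 v + 59\right) = -3 + \left(59 + 102 v\right) = 56 + 102 v$)
$J{\left(Z \right)} = \frac{Z}{88}$ ($J{\left(Z \right)} = Z \frac{1}{88} = \frac{Z}{88}$)
$O = \frac{5363}{88}$ ($O = 61 + \frac{1}{88} \left(-5\right) = 61 - \frac{5}{88} = \frac{5363}{88} \approx 60.943$)
$38512 - \left(O + 15221\right) \left(m{\left(19 \right)} + q{\left(-108 \right)}\right) = 38512 - \left(\frac{5363}{88} + 15221\right) \left(\left(56 + 102 \cdot 19\right) - 79\right) = 38512 - \frac{1344811 \left(\left(56 + 1938\right) - 79\right)}{88} = 38512 - \frac{1344811 \left(1994 - 79\right)}{88} = 38512 - \frac{1344811}{88} \cdot 1915 = 38512 - \frac{2575313065}{88} = - \frac{2571924009}{88}$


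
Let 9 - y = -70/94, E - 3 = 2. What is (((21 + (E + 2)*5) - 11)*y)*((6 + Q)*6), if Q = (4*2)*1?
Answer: 1731240/47 ≈ 36835.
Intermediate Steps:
E = 5 (E = 3 + 2 = 5)
Q = 8 (Q = 8*1 = 8)
y = 458/47 (y = 9 - (-70)/94 = 9 - 1*(-35/47) = 9 + 35/47 = 458/47 ≈ 9.7447)
(((21 + (E + 2)*5) - 11)*y)*((6 + Q)*6) = (((21 + (5 + 2)*5) - 11)*(458/47))*((6 + 8)*6) = (((21 + 7*5) - 11)*(458/47))*(14*6) = (((21 + 35) - 11)*(458/47))*84 = ((56 - 11)*(458/47))*84 = (45*(458/47))*84 = (20610/47)*84 = 1731240/47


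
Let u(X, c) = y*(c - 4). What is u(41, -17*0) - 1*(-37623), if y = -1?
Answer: 37627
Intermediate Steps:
u(X, c) = 4 - c (u(X, c) = -(c - 4) = -(-4 + c) = 4 - c)
u(41, -17*0) - 1*(-37623) = (4 - (-17)*0) - 1*(-37623) = (4 - 1*0) + 37623 = (4 + 0) + 37623 = 4 + 37623 = 37627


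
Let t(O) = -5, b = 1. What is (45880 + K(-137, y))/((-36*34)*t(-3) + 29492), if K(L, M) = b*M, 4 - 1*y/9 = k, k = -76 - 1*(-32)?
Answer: 11578/8903 ≈ 1.3005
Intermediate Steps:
k = -44 (k = -76 + 32 = -44)
y = 432 (y = 36 - 9*(-44) = 36 + 396 = 432)
K(L, M) = M (K(L, M) = 1*M = M)
(45880 + K(-137, y))/((-36*34)*t(-3) + 29492) = (45880 + 432)/(-36*34*(-5) + 29492) = 46312/(-1224*(-5) + 29492) = 46312/(6120 + 29492) = 46312/35612 = 46312*(1/35612) = 11578/8903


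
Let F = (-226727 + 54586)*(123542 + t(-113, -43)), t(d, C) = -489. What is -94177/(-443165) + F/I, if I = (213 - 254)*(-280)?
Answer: -268209333524431/145358120 ≈ -1.8452e+6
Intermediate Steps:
F = -21182466473 (F = (-226727 + 54586)*(123542 - 489) = -172141*123053 = -21182466473)
I = 11480 (I = -41*(-280) = 11480)
-94177/(-443165) + F/I = -94177/(-443165) - 21182466473/11480 = -94177*(-1/443165) - 21182466473*1/11480 = 94177/443165 - 3026066639/1640 = -268209333524431/145358120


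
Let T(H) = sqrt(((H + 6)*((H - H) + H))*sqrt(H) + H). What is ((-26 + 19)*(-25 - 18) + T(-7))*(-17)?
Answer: -5117 - 17*sqrt(-7 + 7*I*sqrt(7)) ≈ -5160.0 - 62.229*I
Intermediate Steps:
T(H) = sqrt(H + H**(3/2)*(6 + H)) (T(H) = sqrt(((6 + H)*(0 + H))*sqrt(H) + H) = sqrt(((6 + H)*H)*sqrt(H) + H) = sqrt((H*(6 + H))*sqrt(H) + H) = sqrt(H**(3/2)*(6 + H) + H) = sqrt(H + H**(3/2)*(6 + H)))
((-26 + 19)*(-25 - 18) + T(-7))*(-17) = ((-26 + 19)*(-25 - 18) + sqrt(-7 + (-7)**(5/2) + 6*(-7)**(3/2)))*(-17) = (-7*(-43) + sqrt(-7 + 49*I*sqrt(7) + 6*(-7*I*sqrt(7))))*(-17) = (301 + sqrt(-7 + 49*I*sqrt(7) - 42*I*sqrt(7)))*(-17) = (301 + sqrt(-7 + 7*I*sqrt(7)))*(-17) = -5117 - 17*sqrt(-7 + 7*I*sqrt(7))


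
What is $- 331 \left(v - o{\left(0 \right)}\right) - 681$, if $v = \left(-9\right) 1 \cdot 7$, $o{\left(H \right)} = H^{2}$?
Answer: $20172$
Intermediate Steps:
$v = -63$ ($v = \left(-9\right) 7 = -63$)
$- 331 \left(v - o{\left(0 \right)}\right) - 681 = - 331 \left(-63 - 0^{2}\right) - 681 = - 331 \left(-63 - 0\right) - 681 = - 331 \left(-63 + 0\right) - 681 = \left(-331\right) \left(-63\right) - 681 = 20853 - 681 = 20172$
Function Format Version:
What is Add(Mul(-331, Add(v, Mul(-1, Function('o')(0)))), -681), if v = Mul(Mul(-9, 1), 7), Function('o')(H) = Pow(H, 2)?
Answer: 20172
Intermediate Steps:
v = -63 (v = Mul(-9, 7) = -63)
Add(Mul(-331, Add(v, Mul(-1, Function('o')(0)))), -681) = Add(Mul(-331, Add(-63, Mul(-1, Pow(0, 2)))), -681) = Add(Mul(-331, Add(-63, Mul(-1, 0))), -681) = Add(Mul(-331, Add(-63, 0)), -681) = Add(Mul(-331, -63), -681) = Add(20853, -681) = 20172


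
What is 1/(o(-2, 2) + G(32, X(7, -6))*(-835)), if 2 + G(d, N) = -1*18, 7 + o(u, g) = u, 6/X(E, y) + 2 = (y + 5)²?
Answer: 1/16691 ≈ 5.9913e-5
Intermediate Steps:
X(E, y) = 6/(-2 + (5 + y)²) (X(E, y) = 6/(-2 + (y + 5)²) = 6/(-2 + (5 + y)²))
o(u, g) = -7 + u
G(d, N) = -20 (G(d, N) = -2 - 1*18 = -2 - 18 = -20)
1/(o(-2, 2) + G(32, X(7, -6))*(-835)) = 1/((-7 - 2) - 20*(-835)) = 1/(-9 + 16700) = 1/16691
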